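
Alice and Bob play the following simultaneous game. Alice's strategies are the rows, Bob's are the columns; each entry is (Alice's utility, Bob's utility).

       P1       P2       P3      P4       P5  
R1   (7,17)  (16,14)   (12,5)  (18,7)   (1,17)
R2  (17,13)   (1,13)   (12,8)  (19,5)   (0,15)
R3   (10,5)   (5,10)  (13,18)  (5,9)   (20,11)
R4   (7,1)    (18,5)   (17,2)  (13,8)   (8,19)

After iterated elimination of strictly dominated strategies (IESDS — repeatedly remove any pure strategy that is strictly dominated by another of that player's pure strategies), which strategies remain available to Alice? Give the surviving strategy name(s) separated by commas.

R3, R4

Column P2 is eliminated: P5 beats it against every remaining row (R1: 17>14, R2: 15>13, R3: 11>10, R4: 19>5).
Bob's strategy P4 is strictly dominated by P5 (R1: 17>7, R2: 15>5, R3: 11>9, R4: 19>8) and is removed.
Row R1 is eliminated: R3 beats it against every remaining column (P1: 10>7, P3: 13>12, P5: 20>1).
For Bob, P5 strictly dominates P1 on the remaining rows (R2: 15>13, R3: 11>5, R4: 19>1); eliminate P1.
Row R2 is eliminated: R3 beats it against every remaining column (P3: 13>12, P5: 20>0).
Among the remaining strategies, none is strictly dominated by another pure strategy of the same player, so the elimination stops.
Surviving strategies — Alice: {R3, R4}; Bob: {P3, P5}.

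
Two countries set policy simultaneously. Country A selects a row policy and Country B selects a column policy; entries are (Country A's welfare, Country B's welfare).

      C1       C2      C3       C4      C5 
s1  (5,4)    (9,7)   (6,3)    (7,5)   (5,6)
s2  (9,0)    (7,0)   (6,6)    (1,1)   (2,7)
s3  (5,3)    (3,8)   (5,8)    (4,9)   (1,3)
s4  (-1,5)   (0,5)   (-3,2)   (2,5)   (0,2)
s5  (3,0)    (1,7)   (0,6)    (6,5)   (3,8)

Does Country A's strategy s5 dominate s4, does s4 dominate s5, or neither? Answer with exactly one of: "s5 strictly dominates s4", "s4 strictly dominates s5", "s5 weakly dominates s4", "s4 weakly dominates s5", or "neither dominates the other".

s5 strictly dominates s4

Compare s5 to s4 across each opponent action: C1: 3>-1, C2: 1>0, C3: 0>-3, C4: 6>2, C5: 3>0.
s5 gives a strictly higher payoff against each opponent action, so s5 strictly dominates s4.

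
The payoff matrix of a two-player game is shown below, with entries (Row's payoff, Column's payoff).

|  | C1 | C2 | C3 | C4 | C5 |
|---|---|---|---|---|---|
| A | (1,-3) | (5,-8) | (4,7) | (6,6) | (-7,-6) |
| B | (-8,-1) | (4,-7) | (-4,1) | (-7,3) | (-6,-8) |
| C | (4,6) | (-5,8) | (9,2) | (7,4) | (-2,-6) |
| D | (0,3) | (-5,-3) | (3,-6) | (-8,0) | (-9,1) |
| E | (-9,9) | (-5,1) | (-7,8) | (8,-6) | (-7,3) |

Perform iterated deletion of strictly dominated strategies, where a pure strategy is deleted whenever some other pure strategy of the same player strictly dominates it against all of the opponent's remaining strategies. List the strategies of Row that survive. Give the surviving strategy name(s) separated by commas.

A, C, E

Row D is eliminated: A beats it against every remaining column (C1: 1>0, C2: 5>-5, C3: 4>3, C4: 6>-8, C5: -7>-9).
For Column, C1 strictly dominates C5 on the remaining rows (A: -3>-6, B: -1>-8, C: 6>-6, E: 9>3); eliminate C5.
For Row, A strictly dominates B on the remaining columns (C1: 1>-8, C2: 5>4, C3: 4>-4, C4: 6>-7); eliminate B.
Among the remaining strategies, none is strictly dominated by another pure strategy of the same player, so the elimination stops.
Surviving strategies — Row: {A, C, E}; Column: {C1, C2, C3, C4}.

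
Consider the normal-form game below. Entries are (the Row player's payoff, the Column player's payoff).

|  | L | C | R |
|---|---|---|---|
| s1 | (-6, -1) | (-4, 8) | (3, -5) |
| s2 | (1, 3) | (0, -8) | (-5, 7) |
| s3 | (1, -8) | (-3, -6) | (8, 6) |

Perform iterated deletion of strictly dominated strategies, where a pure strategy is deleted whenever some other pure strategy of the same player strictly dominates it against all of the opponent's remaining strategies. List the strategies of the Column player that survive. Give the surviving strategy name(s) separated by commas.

The Row player's strategy s1 is strictly dominated by s3 (L: 1>-6, C: -3>-4, R: 8>3) and is removed.
For the Column player, R strictly dominates L on the remaining rows (s2: 7>3, s3: 6>-8); eliminate L.
The Column player's strategy C is strictly dominated by R (s2: 7>-8, s3: 6>-6) and is removed.
The Row player's strategy s2 is strictly dominated by s3 (R: 8>-5) and is removed.
Among the remaining strategies, none is strictly dominated by another pure strategy of the same player, so the elimination stops.
Surviving strategies — the Row player: {s3}; the Column player: {R}.

R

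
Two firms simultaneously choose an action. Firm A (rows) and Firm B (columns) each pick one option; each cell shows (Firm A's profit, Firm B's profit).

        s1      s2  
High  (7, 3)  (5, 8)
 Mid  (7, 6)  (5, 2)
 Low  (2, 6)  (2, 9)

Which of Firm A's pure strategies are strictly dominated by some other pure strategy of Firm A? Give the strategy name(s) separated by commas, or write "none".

Low

Nothing dominates High: Mid at s1 (7=7); Low at s1 (7>2).
Mid: no other strategy beats it everywhere (High at s1 (7=7); Low at s1 (7>2)).
High strictly dominates Low — s1: 7>2, s2: 5>2.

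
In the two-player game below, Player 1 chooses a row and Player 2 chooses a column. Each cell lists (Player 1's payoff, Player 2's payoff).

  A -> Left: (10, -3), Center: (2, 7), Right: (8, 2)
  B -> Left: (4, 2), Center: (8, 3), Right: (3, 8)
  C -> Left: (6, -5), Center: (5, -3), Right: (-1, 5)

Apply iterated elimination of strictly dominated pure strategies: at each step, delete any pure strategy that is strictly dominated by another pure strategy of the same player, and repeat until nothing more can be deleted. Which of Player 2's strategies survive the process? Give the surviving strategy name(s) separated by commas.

Player 2's strategy Left is strictly dominated by Center (A: 7>-3, B: 3>2, C: -3>-5) and is removed.
For Player 1, B strictly dominates C on the remaining columns (Center: 8>5, Right: 3>-1); eliminate C.
Among the remaining strategies, none is strictly dominated by another pure strategy of the same player, so the elimination stops.
Surviving strategies — Player 1: {A, B}; Player 2: {Center, Right}.

Center, Right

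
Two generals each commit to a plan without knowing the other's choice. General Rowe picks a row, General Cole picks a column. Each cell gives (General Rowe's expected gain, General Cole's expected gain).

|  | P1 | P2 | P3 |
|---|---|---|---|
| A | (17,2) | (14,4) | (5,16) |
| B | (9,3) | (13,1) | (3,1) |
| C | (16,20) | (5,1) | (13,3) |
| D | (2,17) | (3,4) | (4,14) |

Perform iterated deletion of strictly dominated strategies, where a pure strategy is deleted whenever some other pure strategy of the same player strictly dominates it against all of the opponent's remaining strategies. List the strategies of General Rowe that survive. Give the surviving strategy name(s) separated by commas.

General Rowe's strategy B is strictly dominated by A (P1: 17>9, P2: 14>13, P3: 5>3) and is removed.
For General Rowe, A strictly dominates D on the remaining columns (P1: 17>2, P2: 14>3, P3: 5>4); eliminate D.
For General Cole, P3 strictly dominates P2 on the remaining rows (A: 16>4, C: 3>1); eliminate P2.
Among the remaining strategies, none is strictly dominated by another pure strategy of the same player, so the elimination stops.
Surviving strategies — General Rowe: {A, C}; General Cole: {P1, P3}.

A, C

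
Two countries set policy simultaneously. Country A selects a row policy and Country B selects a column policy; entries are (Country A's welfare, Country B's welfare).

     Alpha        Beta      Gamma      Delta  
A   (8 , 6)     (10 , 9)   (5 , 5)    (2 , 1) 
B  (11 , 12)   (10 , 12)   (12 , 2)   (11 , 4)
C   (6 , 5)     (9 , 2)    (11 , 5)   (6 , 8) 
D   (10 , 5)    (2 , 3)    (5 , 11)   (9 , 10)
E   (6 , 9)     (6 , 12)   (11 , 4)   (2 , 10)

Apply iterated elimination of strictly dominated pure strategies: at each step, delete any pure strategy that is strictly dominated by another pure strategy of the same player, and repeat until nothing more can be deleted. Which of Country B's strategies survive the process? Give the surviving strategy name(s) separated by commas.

Row C is eliminated: B beats it against every remaining column (Alpha: 11>6, Beta: 10>9, Gamma: 12>11, Delta: 11>6).
Country A's strategy D is strictly dominated by B (Alpha: 11>10, Beta: 10>2, Gamma: 12>5, Delta: 11>9) and is removed.
For Country A, B strictly dominates E on the remaining columns (Alpha: 11>6, Beta: 10>6, Gamma: 12>11, Delta: 11>2); eliminate E.
For Country B, Alpha strictly dominates Gamma on the remaining rows (A: 6>5, B: 12>2); eliminate Gamma.
Column Delta is eliminated: Alpha beats it against every remaining row (A: 6>1, B: 12>4).
Among the remaining strategies, none is strictly dominated by another pure strategy of the same player, so the elimination stops.
Surviving strategies — Country A: {A, B}; Country B: {Alpha, Beta}.

Alpha, Beta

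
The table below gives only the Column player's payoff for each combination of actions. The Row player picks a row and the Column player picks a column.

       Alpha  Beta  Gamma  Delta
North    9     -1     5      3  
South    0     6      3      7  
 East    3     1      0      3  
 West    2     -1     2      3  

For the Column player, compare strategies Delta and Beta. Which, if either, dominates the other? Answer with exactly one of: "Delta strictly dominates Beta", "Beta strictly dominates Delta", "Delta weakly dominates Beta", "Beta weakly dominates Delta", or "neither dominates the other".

Delta strictly dominates Beta

Delta's payoffs vs Beta's, by the Row player's action — North: 3>-1, South: 7>6, East: 3>1, West: 3>-1.
Every comparison favours Delta, so Delta strictly dominates Beta.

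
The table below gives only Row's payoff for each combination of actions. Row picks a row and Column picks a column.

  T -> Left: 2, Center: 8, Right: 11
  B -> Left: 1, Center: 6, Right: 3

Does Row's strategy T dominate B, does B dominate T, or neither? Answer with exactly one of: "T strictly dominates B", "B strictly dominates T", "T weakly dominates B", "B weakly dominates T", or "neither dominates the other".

Compare T to B across every action of Column: Left: 2>1, Center: 8>6, Right: 11>3.
Every comparison favours T, so T strictly dominates B.

T strictly dominates B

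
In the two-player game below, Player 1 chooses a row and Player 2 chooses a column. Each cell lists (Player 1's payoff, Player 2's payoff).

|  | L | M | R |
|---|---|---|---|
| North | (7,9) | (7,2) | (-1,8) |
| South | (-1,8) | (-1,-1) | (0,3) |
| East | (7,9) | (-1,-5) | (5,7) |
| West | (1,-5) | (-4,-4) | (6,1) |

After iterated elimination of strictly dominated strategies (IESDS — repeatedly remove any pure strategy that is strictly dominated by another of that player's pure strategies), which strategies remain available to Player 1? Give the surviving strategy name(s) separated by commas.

North, East, West

Player 2's strategy M is strictly dominated by R (North: 8>2, South: 3>-1, East: 7>-5, West: 1>-4) and is removed.
For Player 1, East strictly dominates South on the remaining columns (L: 7>-1, R: 5>0); eliminate South.
Among the remaining strategies, none is strictly dominated by another pure strategy of the same player, so the elimination stops.
Surviving strategies — Player 1: {North, East, West}; Player 2: {L, R}.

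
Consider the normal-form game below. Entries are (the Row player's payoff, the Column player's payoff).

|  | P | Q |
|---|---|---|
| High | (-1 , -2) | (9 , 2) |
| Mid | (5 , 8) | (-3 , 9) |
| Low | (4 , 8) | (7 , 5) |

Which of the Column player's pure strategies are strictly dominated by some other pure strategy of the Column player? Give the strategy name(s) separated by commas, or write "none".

none

P is not dominated — it holds its own against Q at Low (8>5).
Q: no other strategy beats it everywhere (P at High (2>-2)).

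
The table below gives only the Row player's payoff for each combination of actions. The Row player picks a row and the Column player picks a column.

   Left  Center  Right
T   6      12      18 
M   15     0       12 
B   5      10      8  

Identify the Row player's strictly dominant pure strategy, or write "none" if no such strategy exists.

T fails to dominate M at Left (6<15).
M fails to dominate T at Center (0<12).
B fails to dominate T at Left (5<6).
No single strategy dominates all the others.

none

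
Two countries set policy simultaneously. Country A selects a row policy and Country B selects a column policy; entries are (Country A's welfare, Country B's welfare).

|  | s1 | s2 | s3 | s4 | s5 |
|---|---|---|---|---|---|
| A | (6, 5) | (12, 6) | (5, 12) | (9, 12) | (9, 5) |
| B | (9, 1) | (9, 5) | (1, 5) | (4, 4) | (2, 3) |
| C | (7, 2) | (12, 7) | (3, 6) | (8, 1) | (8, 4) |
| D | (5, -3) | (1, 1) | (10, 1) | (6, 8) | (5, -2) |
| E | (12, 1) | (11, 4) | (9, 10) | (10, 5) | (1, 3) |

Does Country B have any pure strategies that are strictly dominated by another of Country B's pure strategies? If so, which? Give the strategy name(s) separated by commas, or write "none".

s1, s5

s1 is strictly dominated by s2 (A: 6>5, B: 5>1, C: 7>2, D: 1>-3, E: 4>1).
s2 is not dominated — it holds its own against s1 at A (6>5); s3 at B (5=5); s4 at B (5>4); s5 at A (6>5).
s3: no other strategy beats it everywhere (s1 at A (12>5); s2 at A (12>6); s4 at A (12=12); s5 at A (12>5)).
Nothing dominates s4: s1 at A (12>5); s2 at A (12>6); s3 at A (12=12); s5 at A (12>5).
s2 strictly dominates s5 — A: 6>5, B: 5>3, C: 7>4, D: 1>-2, E: 4>3.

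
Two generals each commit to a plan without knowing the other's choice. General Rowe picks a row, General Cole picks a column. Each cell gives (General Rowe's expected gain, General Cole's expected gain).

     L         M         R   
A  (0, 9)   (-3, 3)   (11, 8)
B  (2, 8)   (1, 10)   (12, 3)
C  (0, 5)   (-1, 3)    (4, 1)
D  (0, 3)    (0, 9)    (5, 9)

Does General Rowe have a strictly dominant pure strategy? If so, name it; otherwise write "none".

B vs A: L: 2>0, M: 1>-3, R: 12>11.
B vs C: L: 2>0, M: 1>-1, R: 12>4.
B vs D: L: 2>0, M: 1>0, R: 12>5.
B strictly beats every other strategy against every opponent action, so it is strictly dominant.

B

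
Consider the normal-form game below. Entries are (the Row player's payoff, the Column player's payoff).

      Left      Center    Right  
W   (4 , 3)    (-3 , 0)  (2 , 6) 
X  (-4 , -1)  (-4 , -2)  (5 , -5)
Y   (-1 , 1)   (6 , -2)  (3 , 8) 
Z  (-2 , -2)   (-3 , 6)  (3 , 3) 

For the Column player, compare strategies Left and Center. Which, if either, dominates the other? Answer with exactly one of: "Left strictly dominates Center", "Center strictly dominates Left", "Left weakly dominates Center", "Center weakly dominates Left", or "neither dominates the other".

Left's payoffs vs Center's, by the Row player's action — W: 3>0, X: -1>-2, Y: 1>-2, Z: -2<6.
Left does better at W, X, Y but worse at Z; neither strategy dominates the other.

neither dominates the other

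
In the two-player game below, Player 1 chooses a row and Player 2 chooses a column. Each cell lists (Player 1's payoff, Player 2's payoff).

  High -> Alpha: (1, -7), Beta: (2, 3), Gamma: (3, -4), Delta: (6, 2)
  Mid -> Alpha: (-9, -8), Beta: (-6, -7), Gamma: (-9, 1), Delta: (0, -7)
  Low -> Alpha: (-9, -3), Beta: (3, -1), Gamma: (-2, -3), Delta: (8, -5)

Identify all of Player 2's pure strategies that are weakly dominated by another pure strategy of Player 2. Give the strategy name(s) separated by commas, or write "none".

Alpha, Delta

Alpha is weakly dominated by Beta (High: 3>-7, Mid: -7>-8, Low: -1>-3).
Beta: no other strategy beats it everywhere (Alpha at High (3>-7); Gamma at High (3>-4); Delta at High (3>2)).
Gamma is not dominated — it holds its own against Alpha at High (-4>-7); Beta at Mid (1>-7); Delta at Mid (1>-7).
Delta is weakly dominated by Beta (High: 3>2, Mid: -7=-7, Low: -1>-5).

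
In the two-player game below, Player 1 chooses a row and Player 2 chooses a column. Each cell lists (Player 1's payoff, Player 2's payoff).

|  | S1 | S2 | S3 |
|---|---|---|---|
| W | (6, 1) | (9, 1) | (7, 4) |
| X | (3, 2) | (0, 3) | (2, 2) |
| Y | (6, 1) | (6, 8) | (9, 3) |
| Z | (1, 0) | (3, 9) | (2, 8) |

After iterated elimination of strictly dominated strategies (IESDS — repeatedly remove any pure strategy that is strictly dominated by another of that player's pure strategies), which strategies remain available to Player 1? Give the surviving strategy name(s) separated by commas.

W, Y

Row X is eliminated: W beats it against every remaining column (S1: 6>3, S2: 9>0, S3: 7>2).
Player 1's strategy Z is strictly dominated by W (S1: 6>1, S2: 9>3, S3: 7>2) and is removed.
For Player 2, S3 strictly dominates S1 on the remaining rows (W: 4>1, Y: 3>1); eliminate S1.
Among the remaining strategies, none is strictly dominated by another pure strategy of the same player, so the elimination stops.
Surviving strategies — Player 1: {W, Y}; Player 2: {S2, S3}.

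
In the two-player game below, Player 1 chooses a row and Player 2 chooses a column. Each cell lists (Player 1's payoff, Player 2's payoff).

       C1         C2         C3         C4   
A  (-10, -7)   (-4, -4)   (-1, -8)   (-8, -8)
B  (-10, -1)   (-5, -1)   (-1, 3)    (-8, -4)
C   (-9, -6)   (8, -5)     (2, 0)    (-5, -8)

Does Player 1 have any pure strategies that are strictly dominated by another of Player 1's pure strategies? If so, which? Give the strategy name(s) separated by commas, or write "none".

A, B

A: dominated, since C does at least as well everywhere (C1: -9>-10, C2: 8>-4, C3: 2>-1, C4: -5>-8).
C strictly dominates B — C1: -9>-10, C2: 8>-5, C3: 2>-1, C4: -5>-8.
C is not dominated — it holds its own against A at C1 (-9>-10); B at C1 (-9>-10).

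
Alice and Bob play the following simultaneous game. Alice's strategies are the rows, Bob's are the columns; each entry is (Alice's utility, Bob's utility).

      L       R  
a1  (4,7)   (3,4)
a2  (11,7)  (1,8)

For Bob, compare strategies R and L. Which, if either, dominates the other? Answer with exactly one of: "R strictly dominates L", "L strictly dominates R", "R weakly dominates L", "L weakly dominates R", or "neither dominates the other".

neither dominates the other

Compare R to L across every action of Alice: a1: 4<7, a2: 8>7.
R does better at a2 but worse at a1; neither strategy dominates the other.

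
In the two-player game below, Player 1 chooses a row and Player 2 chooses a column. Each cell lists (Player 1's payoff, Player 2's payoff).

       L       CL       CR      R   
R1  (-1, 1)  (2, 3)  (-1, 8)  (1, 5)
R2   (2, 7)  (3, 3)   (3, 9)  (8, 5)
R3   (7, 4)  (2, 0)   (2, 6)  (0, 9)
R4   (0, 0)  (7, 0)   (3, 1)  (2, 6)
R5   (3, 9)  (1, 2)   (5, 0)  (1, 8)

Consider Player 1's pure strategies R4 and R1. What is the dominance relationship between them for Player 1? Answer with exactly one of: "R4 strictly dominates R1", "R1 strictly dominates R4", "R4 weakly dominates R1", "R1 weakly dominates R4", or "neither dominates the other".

R4 strictly dominates R1

R4's payoffs vs R1's, by Player 2's action — L: 0>-1, CL: 7>2, CR: 3>-1, R: 2>1.
Every comparison favours R4, so R4 strictly dominates R1.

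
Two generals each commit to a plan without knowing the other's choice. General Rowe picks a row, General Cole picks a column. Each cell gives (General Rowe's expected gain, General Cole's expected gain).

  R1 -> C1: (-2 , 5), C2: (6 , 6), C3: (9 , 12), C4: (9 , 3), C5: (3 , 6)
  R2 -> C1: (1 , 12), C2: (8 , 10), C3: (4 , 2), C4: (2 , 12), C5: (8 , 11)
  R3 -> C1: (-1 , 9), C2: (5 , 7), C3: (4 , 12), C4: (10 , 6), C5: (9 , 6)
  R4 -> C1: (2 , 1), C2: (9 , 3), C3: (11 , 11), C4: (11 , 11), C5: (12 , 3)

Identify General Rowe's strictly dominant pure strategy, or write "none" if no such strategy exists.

R4 vs R1: C1: 2>-2, C2: 9>6, C3: 11>9, C4: 11>9, C5: 12>3.
R4 vs R2: C1: 2>1, C2: 9>8, C3: 11>4, C4: 11>2, C5: 12>8.
R4 vs R3: C1: 2>-1, C2: 9>5, C3: 11>4, C4: 11>10, C5: 12>9.
R4 strictly beats every other strategy against every opponent action, so it is strictly dominant.

R4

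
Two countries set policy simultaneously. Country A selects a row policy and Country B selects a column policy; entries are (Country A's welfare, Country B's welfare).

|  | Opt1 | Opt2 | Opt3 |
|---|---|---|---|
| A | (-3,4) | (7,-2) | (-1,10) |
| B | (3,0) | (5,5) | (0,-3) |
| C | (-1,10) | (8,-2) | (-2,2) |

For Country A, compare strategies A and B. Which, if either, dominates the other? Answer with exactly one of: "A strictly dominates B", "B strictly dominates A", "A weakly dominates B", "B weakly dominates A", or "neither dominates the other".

Compare A to B across each choice by Country B: Opt1: -3<3, Opt2: 7>5, Opt3: -1<0.
A does better at Opt2 but worse at Opt1, Opt3; neither strategy dominates the other.

neither dominates the other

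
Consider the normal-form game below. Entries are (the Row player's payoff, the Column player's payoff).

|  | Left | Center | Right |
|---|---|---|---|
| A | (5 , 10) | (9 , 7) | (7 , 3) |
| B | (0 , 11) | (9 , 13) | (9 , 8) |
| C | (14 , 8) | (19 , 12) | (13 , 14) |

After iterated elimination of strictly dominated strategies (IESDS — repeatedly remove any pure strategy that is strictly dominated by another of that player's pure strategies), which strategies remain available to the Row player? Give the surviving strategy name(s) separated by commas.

C

Row A is eliminated: C beats it against every remaining column (Left: 14>5, Center: 19>9, Right: 13>7).
For the Row player, C strictly dominates B on the remaining columns (Left: 14>0, Center: 19>9, Right: 13>9); eliminate B.
For the Column player, Center strictly dominates Left on the remaining rows (C: 12>8); eliminate Left.
For the Column player, Right strictly dominates Center on the remaining rows (C: 14>12); eliminate Center.
Among the remaining strategies, none is strictly dominated by another pure strategy of the same player, so the elimination stops.
Surviving strategies — the Row player: {C}; the Column player: {Right}.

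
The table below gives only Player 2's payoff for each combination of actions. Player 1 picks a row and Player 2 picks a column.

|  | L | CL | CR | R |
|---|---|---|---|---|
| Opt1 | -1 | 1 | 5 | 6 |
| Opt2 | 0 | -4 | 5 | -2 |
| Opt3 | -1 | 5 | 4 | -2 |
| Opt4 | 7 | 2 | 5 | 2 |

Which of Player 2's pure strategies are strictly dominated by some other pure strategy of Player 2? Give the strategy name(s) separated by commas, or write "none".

none

L: no other strategy beats it everywhere (CL at Opt2 (0>-4); CR at Opt4 (7>5); R at Opt2 (0>-2)).
CL is not dominated — it holds its own against L at Opt1 (1>-1); CR at Opt3 (5>4); R at Opt3 (5>-2).
Nothing dominates CR: L at Opt1 (5>-1); CL at Opt1 (5>1); R at Opt2 (5>-2).
Nothing dominates R: L at Opt1 (6>-1); CL at Opt1 (6>1); CR at Opt1 (6>5).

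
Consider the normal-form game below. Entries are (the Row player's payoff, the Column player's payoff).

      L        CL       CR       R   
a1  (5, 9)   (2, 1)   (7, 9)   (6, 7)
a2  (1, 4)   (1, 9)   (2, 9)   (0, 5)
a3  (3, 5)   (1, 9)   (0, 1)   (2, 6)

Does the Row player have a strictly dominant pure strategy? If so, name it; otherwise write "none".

a1

a1 vs a2: L: 5>1, CL: 2>1, CR: 7>2, R: 6>0.
a1 vs a3: L: 5>3, CL: 2>1, CR: 7>0, R: 6>2.
a1 strictly beats every other strategy against every opponent action, so it is strictly dominant.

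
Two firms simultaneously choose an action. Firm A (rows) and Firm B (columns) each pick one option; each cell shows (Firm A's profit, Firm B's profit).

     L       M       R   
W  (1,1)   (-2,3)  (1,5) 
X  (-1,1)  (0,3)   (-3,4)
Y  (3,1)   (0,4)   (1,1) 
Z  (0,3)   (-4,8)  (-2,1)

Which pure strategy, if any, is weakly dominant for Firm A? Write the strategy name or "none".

Y vs W: L: 3>1, M: 0>-2, R: 1=1.
Y vs X: L: 3>-1, M: 0=0, R: 1>-3.
Y vs Z: L: 3>0, M: 0>-4, R: 1>-2.
Y is at least as good as every other strategy against every opponent action, so it is weakly dominant.

Y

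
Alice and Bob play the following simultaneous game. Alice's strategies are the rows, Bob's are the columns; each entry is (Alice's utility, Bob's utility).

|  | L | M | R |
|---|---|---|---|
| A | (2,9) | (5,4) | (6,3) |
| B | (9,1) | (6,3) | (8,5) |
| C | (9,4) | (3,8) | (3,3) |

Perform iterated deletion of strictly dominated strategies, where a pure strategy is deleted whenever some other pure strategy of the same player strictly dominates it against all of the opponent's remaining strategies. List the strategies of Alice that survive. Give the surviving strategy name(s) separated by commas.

For Alice, B strictly dominates A on the remaining columns (L: 9>2, M: 6>5, R: 8>6); eliminate A.
Column L is eliminated: M beats it against every remaining row (B: 3>1, C: 8>4).
Row C is eliminated: B beats it against every remaining column (M: 6>3, R: 8>3).
Column M is eliminated: R beats it against every remaining row (B: 5>3).
Among the remaining strategies, none is strictly dominated by another pure strategy of the same player, so the elimination stops.
Surviving strategies — Alice: {B}; Bob: {R}.

B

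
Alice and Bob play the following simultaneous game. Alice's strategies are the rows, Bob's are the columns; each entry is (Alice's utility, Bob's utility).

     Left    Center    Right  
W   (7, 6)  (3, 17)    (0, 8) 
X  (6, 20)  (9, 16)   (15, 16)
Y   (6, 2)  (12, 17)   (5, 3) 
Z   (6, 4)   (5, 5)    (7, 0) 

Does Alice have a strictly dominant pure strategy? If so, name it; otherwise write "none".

W fails to dominate X at Center (3<9).
X fails to dominate W at Left (6<7).
Y fails to dominate W at Left (6<7).
Z fails to dominate W at Left (6<7).
No single strategy dominates all the others.

none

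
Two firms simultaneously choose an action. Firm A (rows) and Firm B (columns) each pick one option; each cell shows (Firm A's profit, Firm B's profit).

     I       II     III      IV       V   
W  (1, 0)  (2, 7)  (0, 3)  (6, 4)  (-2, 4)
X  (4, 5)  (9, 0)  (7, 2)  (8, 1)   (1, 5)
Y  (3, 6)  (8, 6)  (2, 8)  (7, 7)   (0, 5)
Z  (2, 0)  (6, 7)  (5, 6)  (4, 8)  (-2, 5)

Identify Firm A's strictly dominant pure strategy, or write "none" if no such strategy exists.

X vs W: I: 4>1, II: 9>2, III: 7>0, IV: 8>6, V: 1>-2.
X vs Y: I: 4>3, II: 9>8, III: 7>2, IV: 8>7, V: 1>0.
X vs Z: I: 4>2, II: 9>6, III: 7>5, IV: 8>4, V: 1>-2.
X strictly beats every other strategy against every opponent action, so it is strictly dominant.

X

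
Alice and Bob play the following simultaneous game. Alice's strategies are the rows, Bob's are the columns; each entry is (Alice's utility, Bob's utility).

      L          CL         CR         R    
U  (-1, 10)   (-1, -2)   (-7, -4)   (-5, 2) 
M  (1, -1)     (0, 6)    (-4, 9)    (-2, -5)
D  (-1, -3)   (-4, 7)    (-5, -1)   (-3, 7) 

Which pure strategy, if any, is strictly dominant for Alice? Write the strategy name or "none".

M

M vs U: L: 1>-1, CL: 0>-1, CR: -4>-7, R: -2>-5.
M vs D: L: 1>-1, CL: 0>-4, CR: -4>-5, R: -2>-3.
M strictly beats every other strategy against every opponent action, so it is strictly dominant.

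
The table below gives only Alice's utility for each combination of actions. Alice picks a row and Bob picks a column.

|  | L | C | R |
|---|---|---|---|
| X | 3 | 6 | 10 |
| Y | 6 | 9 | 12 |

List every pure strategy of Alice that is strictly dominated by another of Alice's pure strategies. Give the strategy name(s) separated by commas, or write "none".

X

X is strictly dominated by Y (L: 6>3, C: 9>6, R: 12>10).
Nothing dominates Y: X at L (6>3).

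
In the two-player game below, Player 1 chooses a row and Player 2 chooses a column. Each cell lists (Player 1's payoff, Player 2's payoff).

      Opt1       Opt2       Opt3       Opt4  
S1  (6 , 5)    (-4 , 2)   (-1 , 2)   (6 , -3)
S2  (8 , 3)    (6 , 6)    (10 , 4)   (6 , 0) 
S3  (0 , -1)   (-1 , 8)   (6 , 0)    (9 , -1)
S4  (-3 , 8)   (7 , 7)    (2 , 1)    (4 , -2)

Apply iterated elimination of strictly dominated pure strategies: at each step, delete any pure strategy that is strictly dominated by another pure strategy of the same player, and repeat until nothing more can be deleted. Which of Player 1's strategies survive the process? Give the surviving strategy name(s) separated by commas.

For Player 2, Opt2 strictly dominates Opt4 on the remaining rows (S1: 2>-3, S2: 6>0, S3: 8>-1, S4: 7>-2); eliminate Opt4.
For Player 1, S2 strictly dominates S1 on the remaining columns (Opt1: 8>6, Opt2: 6>-4, Opt3: 10>-1); eliminate S1.
For Player 1, S2 strictly dominates S3 on the remaining columns (Opt1: 8>0, Opt2: 6>-1, Opt3: 10>6); eliminate S3.
Column Opt3 is eliminated: Opt2 beats it against every remaining row (S2: 6>4, S4: 7>1).
Among the remaining strategies, none is strictly dominated by another pure strategy of the same player, so the elimination stops.
Surviving strategies — Player 1: {S2, S4}; Player 2: {Opt1, Opt2}.

S2, S4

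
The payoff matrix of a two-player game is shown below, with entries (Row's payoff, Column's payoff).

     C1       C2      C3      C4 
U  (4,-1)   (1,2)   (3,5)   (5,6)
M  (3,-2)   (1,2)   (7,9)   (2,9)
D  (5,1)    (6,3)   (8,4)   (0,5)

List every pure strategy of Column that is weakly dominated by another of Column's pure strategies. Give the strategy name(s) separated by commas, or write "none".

C1: dominated, since C2 does at least as well everywhere (U: 2>-1, M: 2>-2, D: 3>1).
C3 weakly dominates C2 — U: 5>2, M: 9>2, D: 4>3.
C3 is weakly dominated by C4 (U: 6>5, M: 9=9, D: 5>4).
C4: no other strategy beats it everywhere (C1 at U (6>-1); C2 at U (6>2); C3 at U (6>5)).

C1, C2, C3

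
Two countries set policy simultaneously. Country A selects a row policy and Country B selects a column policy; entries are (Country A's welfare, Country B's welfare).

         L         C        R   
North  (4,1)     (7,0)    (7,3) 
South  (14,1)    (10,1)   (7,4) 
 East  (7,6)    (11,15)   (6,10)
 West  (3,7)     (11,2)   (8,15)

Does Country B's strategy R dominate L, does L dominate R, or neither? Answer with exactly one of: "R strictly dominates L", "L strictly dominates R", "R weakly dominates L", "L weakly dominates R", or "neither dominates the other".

Compare R to L across each choice by Country A: North: 3>1, South: 4>1, East: 10>6, West: 15>7.
R gives a strictly higher payoff against each choice by Country A, so R strictly dominates L.

R strictly dominates L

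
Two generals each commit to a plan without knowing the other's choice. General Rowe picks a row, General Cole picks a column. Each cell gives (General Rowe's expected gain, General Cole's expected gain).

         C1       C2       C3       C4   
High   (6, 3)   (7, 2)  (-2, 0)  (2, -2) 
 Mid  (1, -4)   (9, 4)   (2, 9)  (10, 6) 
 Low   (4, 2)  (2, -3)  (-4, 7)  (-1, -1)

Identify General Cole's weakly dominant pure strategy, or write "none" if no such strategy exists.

none

C1 fails to dominate C2 at Mid (-4<4).
C2 fails to dominate C1 at High (2<3).
C3 fails to dominate C1 at High (0<3).
C4 fails to dominate C1 at High (-2<3).
No single strategy dominates all the others.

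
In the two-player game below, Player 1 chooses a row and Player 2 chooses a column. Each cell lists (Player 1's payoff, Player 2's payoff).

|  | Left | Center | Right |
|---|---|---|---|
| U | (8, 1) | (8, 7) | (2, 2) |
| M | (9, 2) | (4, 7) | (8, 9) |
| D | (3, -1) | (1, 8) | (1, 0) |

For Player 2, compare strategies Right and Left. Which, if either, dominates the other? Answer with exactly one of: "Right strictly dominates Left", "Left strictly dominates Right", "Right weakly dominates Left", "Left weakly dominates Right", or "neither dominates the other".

Compare Right to Left across every action of Player 1: U: 2>1, M: 9>2, D: 0>-1.
Right gives a strictly higher payoff against every action of Player 1, so Right strictly dominates Left.

Right strictly dominates Left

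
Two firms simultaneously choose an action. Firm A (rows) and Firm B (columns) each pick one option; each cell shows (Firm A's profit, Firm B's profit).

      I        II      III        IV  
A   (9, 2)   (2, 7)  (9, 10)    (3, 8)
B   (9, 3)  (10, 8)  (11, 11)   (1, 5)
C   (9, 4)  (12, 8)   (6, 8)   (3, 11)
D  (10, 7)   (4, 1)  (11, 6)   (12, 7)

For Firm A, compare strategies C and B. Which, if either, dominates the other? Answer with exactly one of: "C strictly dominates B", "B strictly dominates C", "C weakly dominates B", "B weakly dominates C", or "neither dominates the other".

neither dominates the other

C's payoffs vs B's, by Firm B's action — I: 9=9, II: 12>10, III: 6<11, IV: 3>1.
C does better at II, IV but worse at III; neither strategy dominates the other.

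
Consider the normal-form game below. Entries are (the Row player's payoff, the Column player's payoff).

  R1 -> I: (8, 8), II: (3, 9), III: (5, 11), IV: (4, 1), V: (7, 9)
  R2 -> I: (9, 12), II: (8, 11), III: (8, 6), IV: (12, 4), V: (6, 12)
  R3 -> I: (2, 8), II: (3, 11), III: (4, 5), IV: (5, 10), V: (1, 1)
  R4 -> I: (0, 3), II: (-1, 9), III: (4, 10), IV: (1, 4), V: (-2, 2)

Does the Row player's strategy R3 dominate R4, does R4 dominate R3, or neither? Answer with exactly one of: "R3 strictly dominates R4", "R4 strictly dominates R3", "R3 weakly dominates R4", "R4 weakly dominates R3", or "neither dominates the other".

R3 weakly dominates R4

R3's payoffs vs R4's, by the Column player's action — I: 2>0, II: 3>-1, III: 4=4, IV: 5>1, V: 1>-2.
R3 is at least as good everywhere and strictly better somewhere (tied only at III), so R3 weakly but not strictly dominates R4.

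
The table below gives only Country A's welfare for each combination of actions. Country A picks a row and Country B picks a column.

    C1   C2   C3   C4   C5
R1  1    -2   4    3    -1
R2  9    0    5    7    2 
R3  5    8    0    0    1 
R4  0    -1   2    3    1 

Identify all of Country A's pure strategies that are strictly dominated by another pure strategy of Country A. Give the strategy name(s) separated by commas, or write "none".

R1, R4

R2 strictly dominates R1 — C1: 9>1, C2: 0>-2, C3: 5>4, C4: 7>3, C5: 2>-1.
R2 is not dominated — it holds its own against R1 at C1 (9>1); R3 at C1 (9>5); R4 at C1 (9>0).
Nothing dominates R3: R1 at C1 (5>1); R2 at C2 (8>0); R4 at C1 (5>0).
R4: dominated, since R2 does at least as well everywhere (C1: 9>0, C2: 0>-1, C3: 5>2, C4: 7>3, C5: 2>1).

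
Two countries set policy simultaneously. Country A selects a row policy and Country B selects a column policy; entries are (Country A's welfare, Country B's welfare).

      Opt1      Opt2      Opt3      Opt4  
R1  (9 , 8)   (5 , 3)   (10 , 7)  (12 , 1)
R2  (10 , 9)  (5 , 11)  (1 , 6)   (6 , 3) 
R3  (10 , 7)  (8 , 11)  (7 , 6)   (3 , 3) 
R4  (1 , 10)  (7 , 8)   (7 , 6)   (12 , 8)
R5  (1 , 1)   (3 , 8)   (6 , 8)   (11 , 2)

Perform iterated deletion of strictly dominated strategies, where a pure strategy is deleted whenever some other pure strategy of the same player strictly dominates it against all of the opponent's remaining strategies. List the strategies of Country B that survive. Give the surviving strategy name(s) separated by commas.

Opt2

Row R5 is eliminated: R1 beats it against every remaining column (Opt1: 9>1, Opt2: 5>3, Opt3: 10>6, Opt4: 12>11).
For Country B, Opt1 strictly dominates Opt3 on the remaining rows (R1: 8>7, R2: 9>6, R3: 7>6, R4: 10>6); eliminate Opt3.
Column Opt4 is eliminated: Opt1 beats it against every remaining row (R1: 8>1, R2: 9>3, R3: 7>3, R4: 10>8).
For Country A, R3 strictly dominates R1 on the remaining columns (Opt1: 10>9, Opt2: 8>5); eliminate R1.
Row R4 is eliminated: R3 beats it against every remaining column (Opt1: 10>1, Opt2: 8>7).
Country B's strategy Opt1 is strictly dominated by Opt2 (R2: 11>9, R3: 11>7) and is removed.
Row R2 is eliminated: R3 beats it against every remaining column (Opt2: 8>5).
Among the remaining strategies, none is strictly dominated by another pure strategy of the same player, so the elimination stops.
Surviving strategies — Country A: {R3}; Country B: {Opt2}.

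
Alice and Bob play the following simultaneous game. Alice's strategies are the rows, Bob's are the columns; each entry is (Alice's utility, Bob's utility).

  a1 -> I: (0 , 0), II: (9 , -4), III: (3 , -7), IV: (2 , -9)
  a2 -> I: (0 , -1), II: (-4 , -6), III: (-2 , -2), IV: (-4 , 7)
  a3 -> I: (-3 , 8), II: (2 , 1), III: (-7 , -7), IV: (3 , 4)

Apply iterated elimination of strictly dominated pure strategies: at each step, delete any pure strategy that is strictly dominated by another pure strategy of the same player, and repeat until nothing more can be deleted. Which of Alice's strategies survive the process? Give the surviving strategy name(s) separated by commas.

a1, a2, a3

Column II is eliminated: I beats it against every remaining row (a1: 0>-4, a2: -1>-6, a3: 8>1).
Column III is eliminated: I beats it against every remaining row (a1: 0>-7, a2: -1>-2, a3: 8>-7).
Among the remaining strategies, none is strictly dominated by another pure strategy of the same player, so the elimination stops.
Surviving strategies — Alice: {a1, a2, a3}; Bob: {I, IV}.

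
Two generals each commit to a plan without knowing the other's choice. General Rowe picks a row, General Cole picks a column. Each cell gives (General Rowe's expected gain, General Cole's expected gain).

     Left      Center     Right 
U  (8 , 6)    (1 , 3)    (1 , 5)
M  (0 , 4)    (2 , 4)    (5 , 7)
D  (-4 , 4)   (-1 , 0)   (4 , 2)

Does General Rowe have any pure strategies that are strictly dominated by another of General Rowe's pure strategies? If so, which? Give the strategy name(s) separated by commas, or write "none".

D

U: no other strategy beats it everywhere (M at Left (8>0); D at Left (8>-4)).
Nothing dominates M: U at Center (2>1); D at Left (0>-4).
D: dominated, since M does at least as well everywhere (Left: 0>-4, Center: 2>-1, Right: 5>4).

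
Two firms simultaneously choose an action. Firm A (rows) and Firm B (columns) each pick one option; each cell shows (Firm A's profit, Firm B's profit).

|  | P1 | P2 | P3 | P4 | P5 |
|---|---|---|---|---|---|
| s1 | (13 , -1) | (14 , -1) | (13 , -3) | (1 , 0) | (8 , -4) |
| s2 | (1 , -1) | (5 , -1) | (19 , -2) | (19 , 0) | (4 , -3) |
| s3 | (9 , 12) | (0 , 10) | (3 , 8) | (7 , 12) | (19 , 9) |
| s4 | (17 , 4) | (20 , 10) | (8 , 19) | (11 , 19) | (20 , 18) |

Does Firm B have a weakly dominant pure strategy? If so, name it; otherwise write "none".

P4

P4 vs P1: s1: 0>-1, s2: 0>-1, s3: 12=12, s4: 19>4.
P4 vs P2: s1: 0>-1, s2: 0>-1, s3: 12>10, s4: 19>10.
P4 vs P3: s1: 0>-3, s2: 0>-2, s3: 12>8, s4: 19=19.
P4 vs P5: s1: 0>-4, s2: 0>-3, s3: 12>9, s4: 19>18.
P4 is at least as good as every other strategy against every opponent action, so it is weakly dominant.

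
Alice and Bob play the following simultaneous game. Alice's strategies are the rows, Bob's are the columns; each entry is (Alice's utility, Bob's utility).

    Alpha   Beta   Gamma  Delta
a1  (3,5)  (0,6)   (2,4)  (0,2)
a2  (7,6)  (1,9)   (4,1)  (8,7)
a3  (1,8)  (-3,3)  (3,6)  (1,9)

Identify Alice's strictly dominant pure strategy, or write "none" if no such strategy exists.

a2 vs a1: Alpha: 7>3, Beta: 1>0, Gamma: 4>2, Delta: 8>0.
a2 vs a3: Alpha: 7>1, Beta: 1>-3, Gamma: 4>3, Delta: 8>1.
a2 strictly beats every other strategy against every opponent action, so it is strictly dominant.

a2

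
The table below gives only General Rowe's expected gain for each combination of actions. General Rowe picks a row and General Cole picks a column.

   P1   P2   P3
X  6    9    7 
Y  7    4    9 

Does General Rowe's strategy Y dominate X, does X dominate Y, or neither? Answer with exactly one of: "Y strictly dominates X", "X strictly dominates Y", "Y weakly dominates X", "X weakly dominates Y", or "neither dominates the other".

neither dominates the other

Y's payoffs vs X's, by General Cole's action — P1: 7>6, P2: 4<9, P3: 9>7.
Y does better at P1, P3 but worse at P2; neither strategy dominates the other.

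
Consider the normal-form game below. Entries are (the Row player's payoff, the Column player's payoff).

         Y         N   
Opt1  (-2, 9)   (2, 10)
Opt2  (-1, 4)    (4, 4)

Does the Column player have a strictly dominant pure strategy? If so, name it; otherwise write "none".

Y fails to dominate N at Opt1 (9<10).
N fails to dominate Y at Opt2 (4=4).
No single strategy dominates all the others.

none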